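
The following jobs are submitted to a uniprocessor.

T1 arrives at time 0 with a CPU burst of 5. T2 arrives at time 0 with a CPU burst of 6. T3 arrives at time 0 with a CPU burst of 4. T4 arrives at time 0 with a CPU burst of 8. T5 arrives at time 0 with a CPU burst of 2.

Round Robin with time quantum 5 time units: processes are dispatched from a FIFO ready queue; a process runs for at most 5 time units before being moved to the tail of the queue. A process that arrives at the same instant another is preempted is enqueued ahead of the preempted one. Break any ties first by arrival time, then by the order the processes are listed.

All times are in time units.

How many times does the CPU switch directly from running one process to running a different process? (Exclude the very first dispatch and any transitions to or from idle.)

Schedule: | T1 0-5 | T2 5-10 | T3 10-14 | T4 14-19 | T5 19-21 | T2 21-22 | T4 22-25 |
Completion: T1=5  T2=22  T3=14  T4=25  T5=21

6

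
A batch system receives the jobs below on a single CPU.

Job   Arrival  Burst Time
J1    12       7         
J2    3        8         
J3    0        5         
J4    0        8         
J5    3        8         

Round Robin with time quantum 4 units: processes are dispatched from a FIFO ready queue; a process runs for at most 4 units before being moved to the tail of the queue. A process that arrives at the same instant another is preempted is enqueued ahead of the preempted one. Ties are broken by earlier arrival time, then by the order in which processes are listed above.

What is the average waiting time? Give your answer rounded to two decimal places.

Gantt: | J3 0-4 | J4 4-8 | J2 8-12 | J5 12-16 | J3 16-17 | J4 17-21 | J1 21-25 | J2 25-29 | J5 29-33 | J1 33-36 |
Completion: J1=36  J2=29  J3=17  J4=21  J5=33
Turnaround (C−A): J1=24  J2=26  J3=17  J4=21  J5=30
Waiting times: J1=17, J2=18, J3=12, J4=13, J5=22
Average waiting = (17+18+12+13+22) / 5 = 82/5 = 16.40

16.40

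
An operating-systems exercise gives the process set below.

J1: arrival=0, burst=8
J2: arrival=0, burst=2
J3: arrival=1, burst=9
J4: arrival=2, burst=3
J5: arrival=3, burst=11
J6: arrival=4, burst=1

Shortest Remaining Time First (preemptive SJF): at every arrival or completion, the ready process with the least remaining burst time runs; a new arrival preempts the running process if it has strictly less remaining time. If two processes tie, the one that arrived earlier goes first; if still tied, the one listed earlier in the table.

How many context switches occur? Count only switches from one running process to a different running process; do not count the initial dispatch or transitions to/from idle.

Timeline: | J2 0-2 | J4 2-5 | J6 5-6 | J1 6-14 | J3 14-23 | J5 23-34 |
Completion: J1=14  J2=2  J3=23  J4=5  J5=34  J6=6
Turnaround (C−A): J1=14  J2=2  J3=22  J4=3  J5=31  J6=2

5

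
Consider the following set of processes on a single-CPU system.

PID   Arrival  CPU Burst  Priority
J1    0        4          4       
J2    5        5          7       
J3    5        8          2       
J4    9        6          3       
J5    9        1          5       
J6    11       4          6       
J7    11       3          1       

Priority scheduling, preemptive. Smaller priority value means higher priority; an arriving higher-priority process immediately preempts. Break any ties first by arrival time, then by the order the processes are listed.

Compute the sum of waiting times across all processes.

57

Schedule: | J1 0-4 | idle 4-5 | J3 5-11 | J7 11-14 | J3 14-16 | J4 16-22 | J5 22-23 | J6 23-27 | J2 27-32 |
Completion: J1=4  J2=32  J3=16  J4=22  J5=23  J6=27  J7=14
Turnaround (C−A): J1=4  J2=27  J3=11  J4=13  J5=14  J6=16  J7=3
Waiting = turnaround − burst: J1=0, J2=22, J3=3, J4=7, J5=13, J6=12, J7=0
Total waiting = 0 + 22 + 3 + 7 + 13 + 12 + 0 = 57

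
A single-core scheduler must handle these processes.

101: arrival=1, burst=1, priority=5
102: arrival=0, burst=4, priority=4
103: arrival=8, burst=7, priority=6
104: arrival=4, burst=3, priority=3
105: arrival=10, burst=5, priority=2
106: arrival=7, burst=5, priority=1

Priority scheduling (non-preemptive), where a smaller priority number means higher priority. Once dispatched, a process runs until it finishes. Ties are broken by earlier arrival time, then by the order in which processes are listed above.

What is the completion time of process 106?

12

Timeline: | 102 0-4 | 104 4-7 | 106 7-12 | 105 12-17 | 101 17-18 | 103 18-25 |
Completion: 101=18  102=4  103=25  104=7  105=17  106=12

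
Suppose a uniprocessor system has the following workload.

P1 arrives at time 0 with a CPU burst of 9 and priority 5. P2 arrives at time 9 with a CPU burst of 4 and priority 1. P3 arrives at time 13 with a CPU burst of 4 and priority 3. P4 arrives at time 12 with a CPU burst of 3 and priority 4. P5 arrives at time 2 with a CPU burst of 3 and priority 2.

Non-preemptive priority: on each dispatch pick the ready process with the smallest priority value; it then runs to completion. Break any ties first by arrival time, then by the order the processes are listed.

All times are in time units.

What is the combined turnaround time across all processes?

45

Gantt: | P1 0-9 | P2 9-13 | P5 13-16 | P3 16-20 | P4 20-23 |
Completion: P1=9  P2=13  P3=20  P4=23  P5=16
Turnaround (C−A): P1=9  P2=4  P3=7  P4=11  P5=14
Turnaround = completion − arrival: P1=9, P2=4, P3=7, P4=11, P5=14
Total turnaround = 9 + 4 + 7 + 11 + 14 = 45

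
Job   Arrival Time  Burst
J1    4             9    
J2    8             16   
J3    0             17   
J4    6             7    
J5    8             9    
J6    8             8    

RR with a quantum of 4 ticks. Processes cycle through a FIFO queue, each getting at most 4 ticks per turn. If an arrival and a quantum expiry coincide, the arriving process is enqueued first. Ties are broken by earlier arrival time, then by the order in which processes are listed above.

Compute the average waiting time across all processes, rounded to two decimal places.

38.50

Timeline: | J3 0-4 | J1 4-8 | J3 8-12 | J4 12-16 | J2 16-20 | J5 20-24 | J6 24-28 | J1 28-32 | J3 32-36 | J4 36-39 | J2 39-43 | J5 43-47 | J6 47-51 | J1 51-52 | J3 52-56 | J2 56-60 | J5 60-61 | J3 61-62 | J2 62-66 |
Completion: J1=52  J2=66  J3=62  J4=39  J5=61  J6=51
Turnaround (C−A): J1=48  J2=58  J3=62  J4=33  J5=53  J6=43
Waiting times: J1=39, J2=42, J3=45, J4=26, J5=44, J6=35
Average waiting = (39+42+45+26+44+35) / 6 = 231/6 = 38.50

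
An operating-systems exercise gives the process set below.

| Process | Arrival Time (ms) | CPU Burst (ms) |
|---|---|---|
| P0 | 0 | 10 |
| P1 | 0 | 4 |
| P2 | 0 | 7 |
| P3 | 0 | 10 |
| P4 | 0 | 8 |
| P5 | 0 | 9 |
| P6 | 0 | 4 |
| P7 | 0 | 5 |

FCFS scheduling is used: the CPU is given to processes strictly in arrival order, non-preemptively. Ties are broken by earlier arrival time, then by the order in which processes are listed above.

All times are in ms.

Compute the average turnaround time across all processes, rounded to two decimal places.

Schedule: | P0 0-10 | P1 10-14 | P2 14-21 | P3 21-31 | P4 31-39 | P5 39-48 | P6 48-52 | P7 52-57 |
Completion: P0=10  P1=14  P2=21  P3=31  P4=39  P5=48  P6=52  P7=57
Turnaround (C−A): P0=10  P1=14  P2=21  P3=31  P4=39  P5=48  P6=52  P7=57
Turnaround times: P0=10, P1=14, P2=21, P3=31, P4=39, P5=48, P6=52, P7=57
Average turnaround = (10+14+21+31+39+48+52+57) / 8 = 272/8 = 34.00

34.00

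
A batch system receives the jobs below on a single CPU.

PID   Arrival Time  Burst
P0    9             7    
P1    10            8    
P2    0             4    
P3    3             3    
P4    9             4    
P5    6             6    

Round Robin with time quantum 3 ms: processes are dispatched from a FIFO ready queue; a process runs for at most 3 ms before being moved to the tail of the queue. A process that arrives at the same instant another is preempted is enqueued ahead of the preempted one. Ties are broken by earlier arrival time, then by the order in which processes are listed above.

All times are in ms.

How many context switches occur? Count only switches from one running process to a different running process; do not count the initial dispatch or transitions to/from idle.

Timeline: | P2 0-3 | P3 3-6 | P2 6-7 | P5 7-10 | P0 10-13 | P4 13-16 | P1 16-19 | P5 19-22 | P0 22-25 | P4 25-26 | P1 26-29 | P0 29-30 | P1 30-32 |
Completion: P0=30  P1=32  P2=7  P3=6  P4=26  P5=22
Turnaround (C−A): P0=21  P1=22  P2=7  P3=3  P4=17  P5=16

12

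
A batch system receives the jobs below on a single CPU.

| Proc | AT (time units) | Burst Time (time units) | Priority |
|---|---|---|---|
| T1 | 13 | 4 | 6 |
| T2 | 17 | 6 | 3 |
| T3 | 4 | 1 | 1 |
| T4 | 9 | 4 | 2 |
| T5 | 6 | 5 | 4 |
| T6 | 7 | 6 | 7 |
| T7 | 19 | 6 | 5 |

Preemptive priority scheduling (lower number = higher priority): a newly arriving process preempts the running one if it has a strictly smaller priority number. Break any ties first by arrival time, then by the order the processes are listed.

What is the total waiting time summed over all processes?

46

Schedule: | idle 0-4 | T3 4-5 | idle 5-6 | T5 6-9 | T4 9-13 | T5 13-15 | T1 15-17 | T2 17-23 | T7 23-29 | T1 29-31 | T6 31-37 |
Completion: T1=31  T2=23  T3=5  T4=13  T5=15  T6=37  T7=29
Turnaround (C−A): T1=18  T2=6  T3=1  T4=4  T5=9  T6=30  T7=10
Waiting = turnaround − burst: T1=14, T2=0, T3=0, T4=0, T5=4, T6=24, T7=4
Total waiting = 14 + 0 + 0 + 0 + 4 + 24 + 4 = 46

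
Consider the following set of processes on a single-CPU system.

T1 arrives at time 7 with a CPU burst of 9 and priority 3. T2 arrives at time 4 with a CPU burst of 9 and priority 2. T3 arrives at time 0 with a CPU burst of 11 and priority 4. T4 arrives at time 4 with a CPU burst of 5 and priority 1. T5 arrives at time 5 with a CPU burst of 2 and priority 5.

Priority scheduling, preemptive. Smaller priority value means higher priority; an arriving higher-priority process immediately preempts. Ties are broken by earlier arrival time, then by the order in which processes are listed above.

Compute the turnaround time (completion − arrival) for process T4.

Timeline: | T3 0-4 | T4 4-9 | T2 9-18 | T1 18-27 | T3 27-34 | T5 34-36 |
Completion: T1=27  T2=18  T3=34  T4=9  T5=36
Turnaround (C−A): T1=20  T2=14  T3=34  T4=5  T5=31
Turnaround(T4) = completion − arrival = 9 − 4 = 5

5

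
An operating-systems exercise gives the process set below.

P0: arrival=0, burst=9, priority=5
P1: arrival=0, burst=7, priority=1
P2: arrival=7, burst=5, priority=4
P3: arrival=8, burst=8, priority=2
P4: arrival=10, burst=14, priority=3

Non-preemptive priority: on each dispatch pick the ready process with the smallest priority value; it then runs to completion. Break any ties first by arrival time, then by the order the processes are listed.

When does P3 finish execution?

20

Gantt: | P1 0-7 | P2 7-12 | P3 12-20 | P4 20-34 | P0 34-43 |
Completion: P0=43  P1=7  P2=12  P3=20  P4=34
Turnaround (C−A): P0=43  P1=7  P2=5  P3=12  P4=24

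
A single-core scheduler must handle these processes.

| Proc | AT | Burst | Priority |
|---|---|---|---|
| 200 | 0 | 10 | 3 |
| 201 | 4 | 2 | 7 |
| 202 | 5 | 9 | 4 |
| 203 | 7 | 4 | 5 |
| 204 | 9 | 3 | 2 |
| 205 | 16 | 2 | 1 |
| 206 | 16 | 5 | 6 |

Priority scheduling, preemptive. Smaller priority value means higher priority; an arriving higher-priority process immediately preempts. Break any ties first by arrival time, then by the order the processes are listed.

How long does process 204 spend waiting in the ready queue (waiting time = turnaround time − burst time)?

Schedule: | 200 0-9 | 204 9-12 | 200 12-13 | 202 13-16 | 205 16-18 | 202 18-24 | 203 24-28 | 206 28-33 | 201 33-35 |
Completion: 200=13  201=35  202=24  203=28  204=12  205=18  206=33
Turnaround (C−A): 200=13  201=31  202=19  203=21  204=3  205=2  206=17
Waiting(204) = turnaround − burst = 3 − 3 = 0

0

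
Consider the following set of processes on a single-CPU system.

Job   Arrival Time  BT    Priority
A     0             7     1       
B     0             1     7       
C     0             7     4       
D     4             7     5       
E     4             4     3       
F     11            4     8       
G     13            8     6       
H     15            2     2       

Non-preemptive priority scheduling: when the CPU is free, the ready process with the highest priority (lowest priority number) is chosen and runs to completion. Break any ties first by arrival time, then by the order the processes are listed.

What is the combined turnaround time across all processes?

147

Schedule: | A 0-7 | E 7-11 | C 11-18 | H 18-20 | D 20-27 | G 27-35 | B 35-36 | F 36-40 |
Completion: A=7  B=36  C=18  D=27  E=11  F=40  G=35  H=20
Turnaround = completion − arrival: A=7, B=36, C=18, D=23, E=7, F=29, G=22, H=5
Total turnaround = 7 + 36 + 18 + 23 + 7 + 29 + 22 + 5 = 147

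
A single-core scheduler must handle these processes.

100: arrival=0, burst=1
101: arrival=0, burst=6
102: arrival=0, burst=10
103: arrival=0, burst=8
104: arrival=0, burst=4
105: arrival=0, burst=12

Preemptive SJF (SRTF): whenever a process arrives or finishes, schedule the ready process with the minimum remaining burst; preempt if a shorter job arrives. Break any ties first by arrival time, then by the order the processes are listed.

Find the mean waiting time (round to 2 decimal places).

Timeline: | 100 0-1 | 104 1-5 | 101 5-11 | 103 11-19 | 102 19-29 | 105 29-41 |
Completion: 100=1  101=11  102=29  103=19  104=5  105=41
Turnaround (C−A): 100=1  101=11  102=29  103=19  104=5  105=41
Waiting times: 100=0, 101=5, 102=19, 103=11, 104=1, 105=29
Average waiting = (0+5+19+11+1+29) / 6 = 65/6 = 10.83

10.83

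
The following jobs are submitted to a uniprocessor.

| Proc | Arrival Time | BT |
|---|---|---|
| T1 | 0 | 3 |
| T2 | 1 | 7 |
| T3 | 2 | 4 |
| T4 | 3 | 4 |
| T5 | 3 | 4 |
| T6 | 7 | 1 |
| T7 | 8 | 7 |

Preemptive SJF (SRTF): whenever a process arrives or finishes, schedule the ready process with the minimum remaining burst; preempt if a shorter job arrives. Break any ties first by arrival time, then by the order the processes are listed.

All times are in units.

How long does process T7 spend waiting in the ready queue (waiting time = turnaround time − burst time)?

15

Gantt: | T1 0-3 | T3 3-7 | T6 7-8 | T4 8-12 | T5 12-16 | T2 16-23 | T7 23-30 |
Completion: T1=3  T2=23  T3=7  T4=12  T5=16  T6=8  T7=30
Turnaround (C−A): T1=3  T2=22  T3=5  T4=9  T5=13  T6=1  T7=22
Waiting(T7) = turnaround − burst = 22 − 7 = 15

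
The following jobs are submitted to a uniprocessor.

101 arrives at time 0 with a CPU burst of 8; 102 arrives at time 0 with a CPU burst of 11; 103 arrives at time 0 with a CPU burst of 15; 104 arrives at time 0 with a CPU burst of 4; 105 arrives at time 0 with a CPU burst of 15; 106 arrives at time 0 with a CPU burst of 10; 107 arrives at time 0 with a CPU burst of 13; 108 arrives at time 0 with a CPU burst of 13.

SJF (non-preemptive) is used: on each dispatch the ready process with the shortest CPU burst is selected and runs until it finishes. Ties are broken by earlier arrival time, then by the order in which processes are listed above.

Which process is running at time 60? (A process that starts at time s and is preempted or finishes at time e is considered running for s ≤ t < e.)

Timeline: | 104 0-4 | 101 4-12 | 106 12-22 | 102 22-33 | 107 33-46 | 108 46-59 | 103 59-74 | 105 74-89 |
Completion: 101=12  102=33  103=74  104=4  105=89  106=22  107=46  108=59

103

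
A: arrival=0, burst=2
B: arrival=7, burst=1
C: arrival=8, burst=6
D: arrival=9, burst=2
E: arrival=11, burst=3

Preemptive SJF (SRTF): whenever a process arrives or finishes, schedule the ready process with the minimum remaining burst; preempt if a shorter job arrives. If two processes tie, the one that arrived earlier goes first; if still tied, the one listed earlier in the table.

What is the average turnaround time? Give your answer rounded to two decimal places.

3.80

Schedule: | A 0-2 | idle 2-7 | B 7-8 | C 8-9 | D 9-11 | E 11-14 | C 14-19 |
Completion: A=2  B=8  C=19  D=11  E=14
Turnaround (C−A): A=2  B=1  C=11  D=2  E=3
Turnaround times: A=2, B=1, C=11, D=2, E=3
Average turnaround = (2+1+11+2+3) / 5 = 19/5 = 3.80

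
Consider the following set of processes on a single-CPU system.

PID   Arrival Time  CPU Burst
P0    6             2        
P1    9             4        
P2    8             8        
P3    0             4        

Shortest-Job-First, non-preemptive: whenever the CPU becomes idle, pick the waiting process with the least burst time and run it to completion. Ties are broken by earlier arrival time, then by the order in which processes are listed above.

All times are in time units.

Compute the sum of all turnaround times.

25

Gantt: | P3 0-4 | idle 4-6 | P0 6-8 | P2 8-16 | P1 16-20 |
Completion: P0=8  P1=20  P2=16  P3=4
Turnaround (C−A): P0=2  P1=11  P2=8  P3=4
Turnaround = completion − arrival: P0=2, P1=11, P2=8, P3=4
Total turnaround = 2 + 11 + 8 + 4 = 25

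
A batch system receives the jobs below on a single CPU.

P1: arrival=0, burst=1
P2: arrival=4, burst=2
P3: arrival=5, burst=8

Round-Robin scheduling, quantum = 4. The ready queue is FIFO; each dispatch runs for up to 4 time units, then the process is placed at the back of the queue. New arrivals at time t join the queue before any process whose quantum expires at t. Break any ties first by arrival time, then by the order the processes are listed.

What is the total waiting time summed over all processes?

Timeline: | P1 0-1 | idle 1-4 | P2 4-6 | P3 6-14 |
Completion: P1=1  P2=6  P3=14
Waiting = turnaround − burst: P1=0, P2=0, P3=1
Total waiting = 0 + 0 + 1 = 1

1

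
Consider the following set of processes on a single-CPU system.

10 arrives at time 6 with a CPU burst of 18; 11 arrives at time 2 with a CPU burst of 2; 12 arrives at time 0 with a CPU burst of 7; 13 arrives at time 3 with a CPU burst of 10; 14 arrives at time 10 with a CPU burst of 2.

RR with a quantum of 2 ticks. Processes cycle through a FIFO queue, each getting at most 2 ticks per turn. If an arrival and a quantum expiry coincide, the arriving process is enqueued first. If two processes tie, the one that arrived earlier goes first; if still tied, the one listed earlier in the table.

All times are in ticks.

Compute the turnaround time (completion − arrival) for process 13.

Schedule: | 12 0-2 | 11 2-4 | 12 4-6 | 13 6-8 | 10 8-10 | 12 10-12 | 13 12-14 | 14 14-16 | 10 16-18 | 12 18-19 | 13 19-21 | 10 21-23 | 13 23-25 | 10 25-27 | 13 27-29 | 10 29-39 |
Completion: 10=39  11=4  12=19  13=29  14=16
Turnaround (C−A): 10=33  11=2  12=19  13=26  14=6
Turnaround(13) = completion − arrival = 29 − 3 = 26

26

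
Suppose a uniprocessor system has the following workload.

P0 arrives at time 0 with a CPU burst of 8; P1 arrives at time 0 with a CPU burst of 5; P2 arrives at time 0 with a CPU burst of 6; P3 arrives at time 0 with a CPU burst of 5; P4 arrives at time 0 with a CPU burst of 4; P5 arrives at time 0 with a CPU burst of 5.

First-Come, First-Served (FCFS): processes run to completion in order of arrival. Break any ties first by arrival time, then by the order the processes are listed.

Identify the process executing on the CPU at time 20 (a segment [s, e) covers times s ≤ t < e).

Gantt: | P0 0-8 | P1 8-13 | P2 13-19 | P3 19-24 | P4 24-28 | P5 28-33 |
Completion: P0=8  P1=13  P2=19  P3=24  P4=28  P5=33
Turnaround (C−A): P0=8  P1=13  P2=19  P3=24  P4=28  P5=33

P3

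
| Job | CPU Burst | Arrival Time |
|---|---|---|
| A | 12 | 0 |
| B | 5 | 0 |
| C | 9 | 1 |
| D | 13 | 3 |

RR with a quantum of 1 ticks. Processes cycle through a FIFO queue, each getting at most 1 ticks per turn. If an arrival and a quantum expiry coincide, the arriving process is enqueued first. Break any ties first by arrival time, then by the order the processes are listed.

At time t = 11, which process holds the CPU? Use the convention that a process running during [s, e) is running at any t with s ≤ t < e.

Schedule: | A 0-1 | B 1-2 | C 2-3 | A 3-4 | B 4-5 | D 5-6 | C 6-7 | A 7-8 | B 8-9 | D 9-10 | C 10-11 | A 11-12 | B 12-13 | D 13-14 | C 14-15 | A 15-16 | B 16-17 | D 17-18 | C 18-19 | A 19-20 | D 20-21 | C 21-22 | A 22-23 | D 23-24 | C 24-25 | A 25-26 | D 26-27 | C 27-28 | A 28-29 | D 29-30 | C 30-31 | A 31-32 | D 32-33 | A 33-34 | D 34-35 | A 35-36 | D 36-39 |
Completion: A=36  B=17  C=31  D=39
Turnaround (C−A): A=36  B=17  C=30  D=36

A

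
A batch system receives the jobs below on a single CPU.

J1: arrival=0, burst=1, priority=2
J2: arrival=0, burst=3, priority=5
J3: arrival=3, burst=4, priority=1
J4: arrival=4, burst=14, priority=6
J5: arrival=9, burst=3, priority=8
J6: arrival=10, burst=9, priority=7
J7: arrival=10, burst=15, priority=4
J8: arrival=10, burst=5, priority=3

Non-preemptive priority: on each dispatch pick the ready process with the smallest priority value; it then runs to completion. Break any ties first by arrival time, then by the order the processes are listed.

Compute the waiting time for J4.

4

Timeline: | J1 0-1 | J2 1-4 | J3 4-8 | J4 8-22 | J8 22-27 | J7 27-42 | J6 42-51 | J5 51-54 |
Completion: J1=1  J2=4  J3=8  J4=22  J5=54  J6=51  J7=42  J8=27
Waiting(J4) = turnaround − burst = 18 − 14 = 4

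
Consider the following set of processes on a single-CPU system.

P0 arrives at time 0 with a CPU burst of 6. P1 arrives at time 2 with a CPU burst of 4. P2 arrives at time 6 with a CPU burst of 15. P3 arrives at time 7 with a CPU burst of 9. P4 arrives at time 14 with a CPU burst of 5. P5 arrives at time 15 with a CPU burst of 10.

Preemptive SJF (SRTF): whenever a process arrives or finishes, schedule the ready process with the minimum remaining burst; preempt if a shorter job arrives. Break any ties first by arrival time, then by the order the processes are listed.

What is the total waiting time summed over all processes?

Gantt: | P0 0-6 | P1 6-10 | P3 10-19 | P4 19-24 | P5 24-34 | P2 34-49 |
Completion: P0=6  P1=10  P2=49  P3=19  P4=24  P5=34
Turnaround (C−A): P0=6  P1=8  P2=43  P3=12  P4=10  P5=19
Waiting = turnaround − burst: P0=0, P1=4, P2=28, P3=3, P4=5, P5=9
Total waiting = 0 + 4 + 28 + 3 + 5 + 9 = 49

49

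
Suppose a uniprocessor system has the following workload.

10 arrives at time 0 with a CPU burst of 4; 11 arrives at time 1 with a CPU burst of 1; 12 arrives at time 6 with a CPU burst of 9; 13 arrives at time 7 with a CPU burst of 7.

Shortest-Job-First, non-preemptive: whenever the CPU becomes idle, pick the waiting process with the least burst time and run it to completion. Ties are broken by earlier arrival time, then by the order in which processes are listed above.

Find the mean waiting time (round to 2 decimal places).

2.75

Gantt: | 10 0-4 | 11 4-5 | idle 5-6 | 12 6-15 | 13 15-22 |
Completion: 10=4  11=5  12=15  13=22
Turnaround (C−A): 10=4  11=4  12=9  13=15
Waiting times: 10=0, 11=3, 12=0, 13=8
Average waiting = (0+3+0+8) / 4 = 11/4 = 2.75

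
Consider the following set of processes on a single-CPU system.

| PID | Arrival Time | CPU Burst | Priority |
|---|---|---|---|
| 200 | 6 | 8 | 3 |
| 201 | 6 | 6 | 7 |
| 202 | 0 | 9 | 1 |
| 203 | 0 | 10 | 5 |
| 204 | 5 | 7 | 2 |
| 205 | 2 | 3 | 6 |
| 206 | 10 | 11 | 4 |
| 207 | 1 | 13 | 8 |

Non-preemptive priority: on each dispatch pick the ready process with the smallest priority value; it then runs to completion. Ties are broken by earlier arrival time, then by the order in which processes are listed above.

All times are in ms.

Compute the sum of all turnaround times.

Schedule: | 202 0-9 | 204 9-16 | 200 16-24 | 206 24-35 | 203 35-45 | 205 45-48 | 201 48-54 | 207 54-67 |
Completion: 200=24  201=54  202=9  203=45  204=16  205=48  206=35  207=67
Turnaround (C−A): 200=18  201=48  202=9  203=45  204=11  205=46  206=25  207=66
Turnaround = completion − arrival: 200=18, 201=48, 202=9, 203=45, 204=11, 205=46, 206=25, 207=66
Total turnaround = 18 + 48 + 9 + 45 + 11 + 46 + 25 + 66 = 268

268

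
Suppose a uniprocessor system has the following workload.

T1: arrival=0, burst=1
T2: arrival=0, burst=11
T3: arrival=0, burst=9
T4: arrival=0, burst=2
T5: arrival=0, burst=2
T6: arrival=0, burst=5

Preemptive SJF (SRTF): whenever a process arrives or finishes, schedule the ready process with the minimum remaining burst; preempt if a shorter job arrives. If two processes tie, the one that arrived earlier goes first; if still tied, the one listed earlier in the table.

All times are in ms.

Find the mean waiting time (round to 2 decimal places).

Schedule: | T1 0-1 | T4 1-3 | T5 3-5 | T6 5-10 | T3 10-19 | T2 19-30 |
Completion: T1=1  T2=30  T3=19  T4=3  T5=5  T6=10
Waiting times: T1=0, T2=19, T3=10, T4=1, T5=3, T6=5
Average waiting = (0+19+10+1+3+5) / 6 = 38/6 = 6.33

6.33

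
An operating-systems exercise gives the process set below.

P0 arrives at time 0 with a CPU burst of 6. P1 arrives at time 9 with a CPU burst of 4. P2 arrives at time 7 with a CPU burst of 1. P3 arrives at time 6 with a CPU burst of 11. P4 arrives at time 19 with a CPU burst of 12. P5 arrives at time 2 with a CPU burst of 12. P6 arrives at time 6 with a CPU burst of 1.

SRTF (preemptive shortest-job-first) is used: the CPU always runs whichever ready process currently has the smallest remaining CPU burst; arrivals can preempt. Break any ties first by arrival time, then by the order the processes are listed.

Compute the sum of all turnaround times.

90

Schedule: | P0 0-6 | P6 6-7 | P2 7-8 | P3 8-9 | P1 9-13 | P3 13-23 | P5 23-35 | P4 35-47 |
Completion: P0=6  P1=13  P2=8  P3=23  P4=47  P5=35  P6=7
Turnaround = completion − arrival: P0=6, P1=4, P2=1, P3=17, P4=28, P5=33, P6=1
Total turnaround = 6 + 4 + 1 + 17 + 28 + 33 + 1 = 90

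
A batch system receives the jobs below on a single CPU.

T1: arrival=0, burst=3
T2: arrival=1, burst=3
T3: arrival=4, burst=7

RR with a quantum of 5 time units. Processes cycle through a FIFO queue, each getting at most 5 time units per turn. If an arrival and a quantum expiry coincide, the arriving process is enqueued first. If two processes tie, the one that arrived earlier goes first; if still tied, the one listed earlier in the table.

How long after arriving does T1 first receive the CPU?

Gantt: | T1 0-3 | T2 3-6 | T3 6-13 |
Completion: T1=3  T2=6  T3=13
Turnaround (C−A): T1=3  T2=5  T3=9
Response(T1) = first start − arrival = 0 − 0 = 0

0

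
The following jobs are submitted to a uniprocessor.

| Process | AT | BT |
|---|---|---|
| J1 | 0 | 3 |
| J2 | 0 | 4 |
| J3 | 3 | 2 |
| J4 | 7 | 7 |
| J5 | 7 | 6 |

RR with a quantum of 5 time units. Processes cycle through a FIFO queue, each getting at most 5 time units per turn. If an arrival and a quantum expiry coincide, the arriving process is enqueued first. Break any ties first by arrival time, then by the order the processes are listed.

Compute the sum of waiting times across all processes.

23

Gantt: | J1 0-3 | J2 3-7 | J3 7-9 | J4 9-14 | J5 14-19 | J4 19-21 | J5 21-22 |
Completion: J1=3  J2=7  J3=9  J4=21  J5=22
Turnaround (C−A): J1=3  J2=7  J3=6  J4=14  J5=15
Waiting = turnaround − burst: J1=0, J2=3, J3=4, J4=7, J5=9
Total waiting = 0 + 3 + 4 + 7 + 9 = 23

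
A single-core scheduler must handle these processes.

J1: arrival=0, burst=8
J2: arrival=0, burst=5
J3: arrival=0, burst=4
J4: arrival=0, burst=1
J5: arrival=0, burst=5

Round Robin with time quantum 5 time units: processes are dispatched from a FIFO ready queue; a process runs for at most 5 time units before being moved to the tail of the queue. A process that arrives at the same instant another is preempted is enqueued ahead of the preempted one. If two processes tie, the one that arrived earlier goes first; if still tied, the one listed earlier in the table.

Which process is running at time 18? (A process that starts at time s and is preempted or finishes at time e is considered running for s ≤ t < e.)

Gantt: | J1 0-5 | J2 5-10 | J3 10-14 | J4 14-15 | J5 15-20 | J1 20-23 |
Completion: J1=23  J2=10  J3=14  J4=15  J5=20

J5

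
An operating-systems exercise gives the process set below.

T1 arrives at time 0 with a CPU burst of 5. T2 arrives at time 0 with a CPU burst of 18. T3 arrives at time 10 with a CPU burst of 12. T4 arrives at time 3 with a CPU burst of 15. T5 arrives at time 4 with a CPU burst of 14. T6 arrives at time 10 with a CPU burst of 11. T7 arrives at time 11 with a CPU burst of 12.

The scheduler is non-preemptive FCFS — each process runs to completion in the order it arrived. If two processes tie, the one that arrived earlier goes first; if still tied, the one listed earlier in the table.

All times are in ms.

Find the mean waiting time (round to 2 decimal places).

31.29

Gantt: | T1 0-5 | T2 5-23 | T4 23-38 | T5 38-52 | T3 52-64 | T6 64-75 | T7 75-87 |
Completion: T1=5  T2=23  T3=64  T4=38  T5=52  T6=75  T7=87
Turnaround (C−A): T1=5  T2=23  T3=54  T4=35  T5=48  T6=65  T7=76
Waiting times: T1=0, T2=5, T3=42, T4=20, T5=34, T6=54, T7=64
Average waiting = (0+5+42+20+34+54+64) / 7 = 219/7 = 31.29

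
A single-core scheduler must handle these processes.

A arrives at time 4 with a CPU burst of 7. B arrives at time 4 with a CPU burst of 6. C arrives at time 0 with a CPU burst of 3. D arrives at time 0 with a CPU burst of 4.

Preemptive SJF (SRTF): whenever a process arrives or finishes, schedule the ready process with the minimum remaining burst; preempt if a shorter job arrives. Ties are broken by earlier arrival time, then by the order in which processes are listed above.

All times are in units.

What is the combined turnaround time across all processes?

Gantt: | C 0-3 | D 3-7 | B 7-13 | A 13-20 |
Completion: A=20  B=13  C=3  D=7
Turnaround (C−A): A=16  B=9  C=3  D=7
Turnaround = completion − arrival: A=16, B=9, C=3, D=7
Total turnaround = 16 + 9 + 3 + 7 = 35

35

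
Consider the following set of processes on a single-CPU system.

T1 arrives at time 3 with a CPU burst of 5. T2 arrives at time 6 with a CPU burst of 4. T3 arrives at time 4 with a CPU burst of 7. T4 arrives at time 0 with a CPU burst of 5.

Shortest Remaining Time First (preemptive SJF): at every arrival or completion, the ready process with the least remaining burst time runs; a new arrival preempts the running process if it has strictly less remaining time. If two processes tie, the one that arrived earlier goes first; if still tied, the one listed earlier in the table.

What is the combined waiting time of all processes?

16

Timeline: | T4 0-5 | T1 5-10 | T2 10-14 | T3 14-21 |
Completion: T1=10  T2=14  T3=21  T4=5
Waiting = turnaround − burst: T1=2, T2=4, T3=10, T4=0
Total waiting = 2 + 4 + 10 + 0 = 16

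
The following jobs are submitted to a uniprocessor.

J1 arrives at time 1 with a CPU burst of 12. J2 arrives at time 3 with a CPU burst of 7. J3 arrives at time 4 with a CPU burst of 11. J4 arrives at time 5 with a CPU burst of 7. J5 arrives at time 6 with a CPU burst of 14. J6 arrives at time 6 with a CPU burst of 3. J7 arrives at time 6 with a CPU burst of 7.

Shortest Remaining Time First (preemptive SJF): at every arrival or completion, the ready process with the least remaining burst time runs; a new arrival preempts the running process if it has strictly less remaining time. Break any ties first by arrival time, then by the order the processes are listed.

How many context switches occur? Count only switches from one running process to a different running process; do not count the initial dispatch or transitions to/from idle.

Timeline: | idle 0-1 | J1 1-3 | J2 3-6 | J6 6-9 | J2 9-13 | J4 13-20 | J7 20-27 | J1 27-37 | J3 37-48 | J5 48-62 |
Completion: J1=37  J2=13  J3=48  J4=20  J5=62  J6=9  J7=27

8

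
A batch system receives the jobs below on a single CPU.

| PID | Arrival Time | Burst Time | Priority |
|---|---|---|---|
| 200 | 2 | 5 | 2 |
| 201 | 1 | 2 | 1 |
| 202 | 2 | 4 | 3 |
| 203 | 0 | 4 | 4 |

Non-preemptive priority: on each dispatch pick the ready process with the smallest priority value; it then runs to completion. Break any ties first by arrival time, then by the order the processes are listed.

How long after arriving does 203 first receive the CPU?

0

Gantt: | 203 0-4 | 201 4-6 | 200 6-11 | 202 11-15 |
Completion: 200=11  201=6  202=15  203=4
Turnaround (C−A): 200=9  201=5  202=13  203=4
Response(203) = first start − arrival = 0 − 0 = 0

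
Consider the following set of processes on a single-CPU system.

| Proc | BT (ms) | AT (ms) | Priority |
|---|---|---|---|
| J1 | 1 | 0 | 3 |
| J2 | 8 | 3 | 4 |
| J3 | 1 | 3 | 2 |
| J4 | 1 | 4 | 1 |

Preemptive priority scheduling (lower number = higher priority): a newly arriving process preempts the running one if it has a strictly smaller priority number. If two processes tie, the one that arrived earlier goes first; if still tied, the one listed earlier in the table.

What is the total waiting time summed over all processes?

2

Gantt: | J1 0-1 | idle 1-3 | J3 3-4 | J4 4-5 | J2 5-13 |
Completion: J1=1  J2=13  J3=4  J4=5
Waiting = turnaround − burst: J1=0, J2=2, J3=0, J4=0
Total waiting = 0 + 2 + 0 + 0 = 2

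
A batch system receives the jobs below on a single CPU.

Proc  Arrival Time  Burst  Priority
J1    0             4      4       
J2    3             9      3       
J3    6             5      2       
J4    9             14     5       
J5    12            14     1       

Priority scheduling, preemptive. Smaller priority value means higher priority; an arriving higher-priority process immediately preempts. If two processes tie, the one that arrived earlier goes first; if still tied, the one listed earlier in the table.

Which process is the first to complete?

J3

Timeline: | J1 0-3 | J2 3-6 | J3 6-11 | J2 11-12 | J5 12-26 | J2 26-31 | J1 31-32 | J4 32-46 |
Completion: J1=32  J2=31  J3=11  J4=46  J5=26
Turnaround (C−A): J1=32  J2=28  J3=5  J4=37  J5=14
Finish order: J3 → J5 → J2 → J1 → J4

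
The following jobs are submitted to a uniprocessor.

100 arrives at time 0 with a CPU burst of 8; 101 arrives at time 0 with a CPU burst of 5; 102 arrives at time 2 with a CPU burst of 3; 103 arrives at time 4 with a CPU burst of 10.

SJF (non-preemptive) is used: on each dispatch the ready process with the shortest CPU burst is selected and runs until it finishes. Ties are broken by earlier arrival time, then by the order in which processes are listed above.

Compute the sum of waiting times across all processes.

Timeline: | 101 0-5 | 102 5-8 | 100 8-16 | 103 16-26 |
Completion: 100=16  101=5  102=8  103=26
Waiting = turnaround − burst: 100=8, 101=0, 102=3, 103=12
Total waiting = 8 + 0 + 3 + 12 = 23

23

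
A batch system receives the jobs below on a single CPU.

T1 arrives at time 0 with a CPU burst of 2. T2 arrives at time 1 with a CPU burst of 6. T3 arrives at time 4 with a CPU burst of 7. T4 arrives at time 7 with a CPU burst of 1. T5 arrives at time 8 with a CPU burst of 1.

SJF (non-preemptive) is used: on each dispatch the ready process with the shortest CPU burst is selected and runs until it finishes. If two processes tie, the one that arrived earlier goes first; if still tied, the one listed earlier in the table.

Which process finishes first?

Timeline: | T1 0-2 | T2 2-8 | T4 8-9 | T5 9-10 | T3 10-17 |
Completion: T1=2  T2=8  T3=17  T4=9  T5=10
Turnaround (C−A): T1=2  T2=7  T3=13  T4=2  T5=2
Finish order: T1 → T2 → T4 → T5 → T3

T1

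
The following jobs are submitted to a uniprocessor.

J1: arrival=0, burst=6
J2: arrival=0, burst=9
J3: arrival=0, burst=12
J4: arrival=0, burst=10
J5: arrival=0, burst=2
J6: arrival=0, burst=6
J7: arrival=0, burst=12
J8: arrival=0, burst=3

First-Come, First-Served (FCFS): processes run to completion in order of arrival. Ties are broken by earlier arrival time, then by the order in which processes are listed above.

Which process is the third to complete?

Gantt: | J1 0-6 | J2 6-15 | J3 15-27 | J4 27-37 | J5 37-39 | J6 39-45 | J7 45-57 | J8 57-60 |
Completion: J1=6  J2=15  J3=27  J4=37  J5=39  J6=45  J7=57  J8=60
Turnaround (C−A): J1=6  J2=15  J3=27  J4=37  J5=39  J6=45  J7=57  J8=60
Finish order: J1 → J2 → J3 → J4 → J5 → J6 → J7 → J8

J3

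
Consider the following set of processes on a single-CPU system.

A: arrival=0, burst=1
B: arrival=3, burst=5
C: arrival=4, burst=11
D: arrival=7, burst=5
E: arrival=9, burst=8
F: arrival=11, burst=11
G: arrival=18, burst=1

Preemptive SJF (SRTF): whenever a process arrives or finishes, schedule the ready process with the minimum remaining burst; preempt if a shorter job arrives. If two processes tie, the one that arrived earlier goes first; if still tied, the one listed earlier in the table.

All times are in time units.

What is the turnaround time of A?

Gantt: | A 0-1 | idle 1-3 | B 3-8 | D 8-13 | E 13-18 | G 18-19 | E 19-22 | C 22-33 | F 33-44 |
Completion: A=1  B=8  C=33  D=13  E=22  F=44  G=19
Turnaround(A) = completion − arrival = 1 − 0 = 1

1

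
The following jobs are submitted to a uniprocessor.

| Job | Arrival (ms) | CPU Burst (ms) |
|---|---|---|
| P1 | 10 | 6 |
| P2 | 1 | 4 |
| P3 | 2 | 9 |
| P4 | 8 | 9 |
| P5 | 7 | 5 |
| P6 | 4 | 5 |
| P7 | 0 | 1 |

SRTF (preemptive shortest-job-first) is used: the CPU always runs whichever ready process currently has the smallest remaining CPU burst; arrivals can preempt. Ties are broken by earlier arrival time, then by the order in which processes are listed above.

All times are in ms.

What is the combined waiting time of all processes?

Schedule: | P7 0-1 | P2 1-5 | P6 5-10 | P5 10-15 | P1 15-21 | P3 21-30 | P4 30-39 |
Completion: P1=21  P2=5  P3=30  P4=39  P5=15  P6=10  P7=1
Turnaround (C−A): P1=11  P2=4  P3=28  P4=31  P5=8  P6=6  P7=1
Waiting = turnaround − burst: P1=5, P2=0, P3=19, P4=22, P5=3, P6=1, P7=0
Total waiting = 5 + 0 + 19 + 22 + 3 + 1 + 0 = 50

50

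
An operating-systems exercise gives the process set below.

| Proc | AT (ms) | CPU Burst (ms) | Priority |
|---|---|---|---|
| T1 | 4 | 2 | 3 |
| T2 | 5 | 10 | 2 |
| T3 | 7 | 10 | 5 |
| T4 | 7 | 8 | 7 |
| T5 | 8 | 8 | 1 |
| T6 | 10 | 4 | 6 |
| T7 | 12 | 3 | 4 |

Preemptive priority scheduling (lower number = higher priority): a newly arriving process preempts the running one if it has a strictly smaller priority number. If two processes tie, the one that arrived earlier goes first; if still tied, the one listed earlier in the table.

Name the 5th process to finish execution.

T3

Timeline: | idle 0-4 | T1 4-5 | T2 5-8 | T5 8-16 | T2 16-23 | T1 23-24 | T7 24-27 | T3 27-37 | T6 37-41 | T4 41-49 |
Completion: T1=24  T2=23  T3=37  T4=49  T5=16  T6=41  T7=27
Turnaround (C−A): T1=20  T2=18  T3=30  T4=42  T5=8  T6=31  T7=15
Finish order: T5 → T2 → T1 → T7 → T3 → T6 → T4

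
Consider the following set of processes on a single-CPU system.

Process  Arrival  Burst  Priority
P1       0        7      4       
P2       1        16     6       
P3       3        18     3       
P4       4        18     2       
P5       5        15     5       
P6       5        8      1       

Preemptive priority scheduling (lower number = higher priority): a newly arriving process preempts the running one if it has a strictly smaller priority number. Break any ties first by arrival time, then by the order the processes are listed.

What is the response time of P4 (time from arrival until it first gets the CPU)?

Gantt: | P1 0-3 | P3 3-4 | P4 4-5 | P6 5-13 | P4 13-30 | P3 30-47 | P1 47-51 | P5 51-66 | P2 66-82 |
Completion: P1=51  P2=82  P3=47  P4=30  P5=66  P6=13
Turnaround (C−A): P1=51  P2=81  P3=44  P4=26  P5=61  P6=8
Response(P4) = first start − arrival = 4 − 4 = 0

0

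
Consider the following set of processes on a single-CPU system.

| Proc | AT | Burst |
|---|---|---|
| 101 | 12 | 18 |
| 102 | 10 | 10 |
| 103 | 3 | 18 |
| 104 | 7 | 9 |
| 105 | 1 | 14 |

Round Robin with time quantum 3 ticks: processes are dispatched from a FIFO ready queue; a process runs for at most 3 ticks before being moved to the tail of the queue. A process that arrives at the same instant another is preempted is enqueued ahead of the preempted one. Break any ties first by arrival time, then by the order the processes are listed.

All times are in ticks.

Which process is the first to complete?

104

Gantt: | idle 0-1 | 105 1-4 | 103 4-7 | 105 7-10 | 104 10-13 | 103 13-16 | 102 16-19 | 105 19-22 | 101 22-25 | 104 25-28 | 103 28-31 | 102 31-34 | 105 34-37 | 101 37-40 | 104 40-43 | 103 43-46 | 102 46-49 | 105 49-51 | 101 51-54 | 103 54-57 | 102 57-58 | 101 58-61 | 103 61-64 | 101 64-70 |
Completion: 101=70  102=58  103=64  104=43  105=51
Turnaround (C−A): 101=58  102=48  103=61  104=36  105=50
Finish order: 104 → 105 → 102 → 103 → 101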